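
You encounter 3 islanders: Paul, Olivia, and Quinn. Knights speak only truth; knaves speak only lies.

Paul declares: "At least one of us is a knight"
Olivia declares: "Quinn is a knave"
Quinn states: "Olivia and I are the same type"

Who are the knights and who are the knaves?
Paul is a knight.
Olivia is a knight.
Quinn is a knave.

Verification:
- Paul (knight) says "At least one of us is a knight" - this is TRUE because Paul and Olivia are knights.
- Olivia (knight) says "Quinn is a knave" - this is TRUE because Quinn is a knave.
- Quinn (knave) says "Olivia and I are the same type" - this is FALSE (a lie) because Quinn is a knave and Olivia is a knight.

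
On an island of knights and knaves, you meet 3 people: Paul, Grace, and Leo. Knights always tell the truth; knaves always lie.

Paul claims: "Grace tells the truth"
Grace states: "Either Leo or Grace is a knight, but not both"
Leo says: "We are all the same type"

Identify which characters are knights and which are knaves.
Paul is a knight.
Grace is a knight.
Leo is a knave.

Verification:
- Paul (knight) says "Grace tells the truth" - this is TRUE because Grace is a knight.
- Grace (knight) says "Either Leo or Grace is a knight, but not both" - this is TRUE because Leo is a knave and Grace is a knight.
- Leo (knave) says "We are all the same type" - this is FALSE (a lie) because Paul and Grace are knights and Leo is a knave.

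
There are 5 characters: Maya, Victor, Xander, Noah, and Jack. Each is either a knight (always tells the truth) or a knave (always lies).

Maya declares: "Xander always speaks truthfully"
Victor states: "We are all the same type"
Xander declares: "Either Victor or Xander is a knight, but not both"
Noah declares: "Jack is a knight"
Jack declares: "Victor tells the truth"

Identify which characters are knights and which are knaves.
Maya is a knight.
Victor is a knave.
Xander is a knight.
Noah is a knave.
Jack is a knave.

Verification:
- Maya (knight) says "Xander always speaks truthfully" - this is TRUE because Xander is a knight.
- Victor (knave) says "We are all the same type" - this is FALSE (a lie) because Maya and Xander are knights and Victor, Noah, and Jack are knaves.
- Xander (knight) says "Either Victor or Xander is a knight, but not both" - this is TRUE because Victor is a knave and Xander is a knight.
- Noah (knave) says "Jack is a knight" - this is FALSE (a lie) because Jack is a knave.
- Jack (knave) says "Victor tells the truth" - this is FALSE (a lie) because Victor is a knave.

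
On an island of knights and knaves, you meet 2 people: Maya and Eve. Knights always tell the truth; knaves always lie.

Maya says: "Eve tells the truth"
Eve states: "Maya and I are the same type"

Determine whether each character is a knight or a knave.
Maya is a knight.
Eve is a knight.

Verification:
- Maya (knight) says "Eve tells the truth" - this is TRUE because Eve is a knight.
- Eve (knight) says "Maya and I are the same type" - this is TRUE because Eve is a knight and Maya is a knight.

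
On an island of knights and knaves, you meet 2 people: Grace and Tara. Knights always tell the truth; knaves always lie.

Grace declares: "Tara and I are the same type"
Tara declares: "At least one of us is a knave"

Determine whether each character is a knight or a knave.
Grace is a knave.
Tara is a knight.

Verification:
- Grace (knave) says "Tara and I are the same type" - this is FALSE (a lie) because Grace is a knave and Tara is a knight.
- Tara (knight) says "At least one of us is a knave" - this is TRUE because Grace is a knave.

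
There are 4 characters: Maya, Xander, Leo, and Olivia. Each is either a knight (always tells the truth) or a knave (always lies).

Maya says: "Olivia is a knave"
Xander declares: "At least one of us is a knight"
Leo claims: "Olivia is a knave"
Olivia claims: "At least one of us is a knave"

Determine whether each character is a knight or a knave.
Maya is a knave.
Xander is a knight.
Leo is a knave.
Olivia is a knight.

Verification:
- Maya (knave) says "Olivia is a knave" - this is FALSE (a lie) because Olivia is a knight.
- Xander (knight) says "At least one of us is a knight" - this is TRUE because Xander and Olivia are knights.
- Leo (knave) says "Olivia is a knave" - this is FALSE (a lie) because Olivia is a knight.
- Olivia (knight) says "At least one of us is a knave" - this is TRUE because Maya and Leo are knaves.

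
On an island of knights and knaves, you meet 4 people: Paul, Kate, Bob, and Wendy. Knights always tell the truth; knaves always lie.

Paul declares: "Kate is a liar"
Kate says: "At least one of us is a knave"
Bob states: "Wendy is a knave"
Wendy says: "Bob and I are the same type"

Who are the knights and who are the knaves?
Paul is a knave.
Kate is a knight.
Bob is a knight.
Wendy is a knave.

Verification:
- Paul (knave) says "Kate is a liar" - this is FALSE (a lie) because Kate is a knight.
- Kate (knight) says "At least one of us is a knave" - this is TRUE because Paul and Wendy are knaves.
- Bob (knight) says "Wendy is a knave" - this is TRUE because Wendy is a knave.
- Wendy (knave) says "Bob and I are the same type" - this is FALSE (a lie) because Wendy is a knave and Bob is a knight.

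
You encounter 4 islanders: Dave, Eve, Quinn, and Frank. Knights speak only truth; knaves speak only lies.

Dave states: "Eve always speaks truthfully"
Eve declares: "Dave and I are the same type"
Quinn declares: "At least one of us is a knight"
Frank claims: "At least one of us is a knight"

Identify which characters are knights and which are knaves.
Dave is a knight.
Eve is a knight.
Quinn is a knight.
Frank is a knight.

Verification:
- Dave (knight) says "Eve always speaks truthfully" - this is TRUE because Eve is a knight.
- Eve (knight) says "Dave and I are the same type" - this is TRUE because Eve is a knight and Dave is a knight.
- Quinn (knight) says "At least one of us is a knight" - this is TRUE because Dave, Eve, Quinn, and Frank are knights.
- Frank (knight) says "At least one of us is a knight" - this is TRUE because Dave, Eve, Quinn, and Frank are knights.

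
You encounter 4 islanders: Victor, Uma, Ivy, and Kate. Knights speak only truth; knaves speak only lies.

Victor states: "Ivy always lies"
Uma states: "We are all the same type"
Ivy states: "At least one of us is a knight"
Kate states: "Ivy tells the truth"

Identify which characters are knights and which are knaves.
Victor is a knave.
Uma is a knave.
Ivy is a knight.
Kate is a knight.

Verification:
- Victor (knave) says "Ivy always lies" - this is FALSE (a lie) because Ivy is a knight.
- Uma (knave) says "We are all the same type" - this is FALSE (a lie) because Ivy and Kate are knights and Victor and Uma are knaves.
- Ivy (knight) says "At least one of us is a knight" - this is TRUE because Ivy and Kate are knights.
- Kate (knight) says "Ivy tells the truth" - this is TRUE because Ivy is a knight.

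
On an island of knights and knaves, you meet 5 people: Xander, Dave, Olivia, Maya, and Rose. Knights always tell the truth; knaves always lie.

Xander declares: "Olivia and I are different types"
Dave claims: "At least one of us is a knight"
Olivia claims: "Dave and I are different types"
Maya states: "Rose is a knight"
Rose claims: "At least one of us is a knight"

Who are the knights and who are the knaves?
Xander is a knave.
Dave is a knave.
Olivia is a knave.
Maya is a knave.
Rose is a knave.

Verification:
- Xander (knave) says "Olivia and I are different types" - this is FALSE (a lie) because Xander is a knave and Olivia is a knave.
- Dave (knave) says "At least one of us is a knight" - this is FALSE (a lie) because no one is a knight.
- Olivia (knave) says "Dave and I are different types" - this is FALSE (a lie) because Olivia is a knave and Dave is a knave.
- Maya (knave) says "Rose is a knight" - this is FALSE (a lie) because Rose is a knave.
- Rose (knave) says "At least one of us is a knight" - this is FALSE (a lie) because no one is a knight.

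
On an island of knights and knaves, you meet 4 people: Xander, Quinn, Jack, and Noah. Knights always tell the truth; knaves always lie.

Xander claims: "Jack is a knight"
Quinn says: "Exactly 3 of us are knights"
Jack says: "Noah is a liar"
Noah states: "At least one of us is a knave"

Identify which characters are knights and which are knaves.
Xander is a knave.
Quinn is a knave.
Jack is a knave.
Noah is a knight.

Verification:
- Xander (knave) says "Jack is a knight" - this is FALSE (a lie) because Jack is a knave.
- Quinn (knave) says "Exactly 3 of us are knights" - this is FALSE (a lie) because there are 1 knights.
- Jack (knave) says "Noah is a liar" - this is FALSE (a lie) because Noah is a knight.
- Noah (knight) says "At least one of us is a knave" - this is TRUE because Xander, Quinn, and Jack are knaves.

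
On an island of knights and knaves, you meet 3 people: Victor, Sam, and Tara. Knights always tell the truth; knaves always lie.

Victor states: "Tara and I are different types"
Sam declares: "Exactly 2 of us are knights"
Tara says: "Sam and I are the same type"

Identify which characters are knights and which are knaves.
Victor is a knight.
Sam is a knight.
Tara is a knave.

Verification:
- Victor (knight) says "Tara and I are different types" - this is TRUE because Victor is a knight and Tara is a knave.
- Sam (knight) says "Exactly 2 of us are knights" - this is TRUE because there are 2 knights.
- Tara (knave) says "Sam and I are the same type" - this is FALSE (a lie) because Tara is a knave and Sam is a knight.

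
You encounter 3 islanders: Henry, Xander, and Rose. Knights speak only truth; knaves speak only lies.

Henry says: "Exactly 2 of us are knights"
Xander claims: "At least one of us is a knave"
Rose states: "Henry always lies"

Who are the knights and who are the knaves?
Henry is a knight.
Xander is a knight.
Rose is a knave.

Verification:
- Henry (knight) says "Exactly 2 of us are knights" - this is TRUE because there are 2 knights.
- Xander (knight) says "At least one of us is a knave" - this is TRUE because Rose is a knave.
- Rose (knave) says "Henry always lies" - this is FALSE (a lie) because Henry is a knight.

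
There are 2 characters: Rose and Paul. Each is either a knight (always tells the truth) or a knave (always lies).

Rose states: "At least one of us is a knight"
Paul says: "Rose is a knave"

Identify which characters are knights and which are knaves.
Rose is a knight.
Paul is a knave.

Verification:
- Rose (knight) says "At least one of us is a knight" - this is TRUE because Rose is a knight.
- Paul (knave) says "Rose is a knave" - this is FALSE (a lie) because Rose is a knight.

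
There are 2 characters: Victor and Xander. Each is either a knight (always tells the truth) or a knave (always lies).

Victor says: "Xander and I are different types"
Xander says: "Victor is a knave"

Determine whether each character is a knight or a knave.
Victor is a knight.
Xander is a knave.

Verification:
- Victor (knight) says "Xander and I are different types" - this is TRUE because Victor is a knight and Xander is a knave.
- Xander (knave) says "Victor is a knave" - this is FALSE (a lie) because Victor is a knight.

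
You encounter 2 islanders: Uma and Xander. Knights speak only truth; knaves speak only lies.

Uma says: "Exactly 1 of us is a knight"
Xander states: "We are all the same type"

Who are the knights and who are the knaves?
Uma is a knight.
Xander is a knave.

Verification:
- Uma (knight) says "Exactly 1 of us is a knight" - this is TRUE because there are 1 knights.
- Xander (knave) says "We are all the same type" - this is FALSE (a lie) because Uma is a knight and Xander is a knave.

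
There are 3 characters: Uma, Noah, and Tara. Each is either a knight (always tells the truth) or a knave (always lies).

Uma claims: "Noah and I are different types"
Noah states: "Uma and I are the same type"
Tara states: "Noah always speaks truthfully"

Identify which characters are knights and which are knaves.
Uma is a knight.
Noah is a knave.
Tara is a knave.

Verification:
- Uma (knight) says "Noah and I are different types" - this is TRUE because Uma is a knight and Noah is a knave.
- Noah (knave) says "Uma and I are the same type" - this is FALSE (a lie) because Noah is a knave and Uma is a knight.
- Tara (knave) says "Noah always speaks truthfully" - this is FALSE (a lie) because Noah is a knave.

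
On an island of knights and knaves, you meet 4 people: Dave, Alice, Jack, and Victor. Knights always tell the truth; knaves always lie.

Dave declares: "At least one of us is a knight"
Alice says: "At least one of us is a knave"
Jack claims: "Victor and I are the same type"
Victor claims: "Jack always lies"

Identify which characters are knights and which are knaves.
Dave is a knight.
Alice is a knight.
Jack is a knave.
Victor is a knight.

Verification:
- Dave (knight) says "At least one of us is a knight" - this is TRUE because Dave, Alice, and Victor are knights.
- Alice (knight) says "At least one of us is a knave" - this is TRUE because Jack is a knave.
- Jack (knave) says "Victor and I are the same type" - this is FALSE (a lie) because Jack is a knave and Victor is a knight.
- Victor (knight) says "Jack always lies" - this is TRUE because Jack is a knave.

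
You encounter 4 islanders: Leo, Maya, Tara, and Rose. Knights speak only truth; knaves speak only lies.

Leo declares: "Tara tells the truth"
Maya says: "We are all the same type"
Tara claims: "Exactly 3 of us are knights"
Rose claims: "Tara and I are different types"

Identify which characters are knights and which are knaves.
Leo is a knave.
Maya is a knave.
Tara is a knave.
Rose is a knight.

Verification:
- Leo (knave) says "Tara tells the truth" - this is FALSE (a lie) because Tara is a knave.
- Maya (knave) says "We are all the same type" - this is FALSE (a lie) because Rose is a knight and Leo, Maya, and Tara are knaves.
- Tara (knave) says "Exactly 3 of us are knights" - this is FALSE (a lie) because there are 1 knights.
- Rose (knight) says "Tara and I are different types" - this is TRUE because Rose is a knight and Tara is a knave.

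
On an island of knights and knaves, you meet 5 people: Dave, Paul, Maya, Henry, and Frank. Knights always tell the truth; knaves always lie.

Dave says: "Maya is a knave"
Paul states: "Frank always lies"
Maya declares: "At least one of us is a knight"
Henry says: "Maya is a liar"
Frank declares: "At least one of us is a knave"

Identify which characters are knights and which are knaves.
Dave is a knave.
Paul is a knave.
Maya is a knight.
Henry is a knave.
Frank is a knight.

Verification:
- Dave (knave) says "Maya is a knave" - this is FALSE (a lie) because Maya is a knight.
- Paul (knave) says "Frank always lies" - this is FALSE (a lie) because Frank is a knight.
- Maya (knight) says "At least one of us is a knight" - this is TRUE because Maya and Frank are knights.
- Henry (knave) says "Maya is a liar" - this is FALSE (a lie) because Maya is a knight.
- Frank (knight) says "At least one of us is a knave" - this is TRUE because Dave, Paul, and Henry are knaves.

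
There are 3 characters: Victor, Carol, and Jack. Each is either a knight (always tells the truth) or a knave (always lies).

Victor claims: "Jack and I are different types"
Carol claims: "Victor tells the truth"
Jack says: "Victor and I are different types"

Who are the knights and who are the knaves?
Victor is a knave.
Carol is a knave.
Jack is a knave.

Verification:
- Victor (knave) says "Jack and I are different types" - this is FALSE (a lie) because Victor is a knave and Jack is a knave.
- Carol (knave) says "Victor tells the truth" - this is FALSE (a lie) because Victor is a knave.
- Jack (knave) says "Victor and I are different types" - this is FALSE (a lie) because Jack is a knave and Victor is a knave.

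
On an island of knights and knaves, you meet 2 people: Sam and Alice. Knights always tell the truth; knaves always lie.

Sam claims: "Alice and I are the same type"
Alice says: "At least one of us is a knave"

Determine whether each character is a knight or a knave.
Sam is a knave.
Alice is a knight.

Verification:
- Sam (knave) says "Alice and I are the same type" - this is FALSE (a lie) because Sam is a knave and Alice is a knight.
- Alice (knight) says "At least one of us is a knave" - this is TRUE because Sam is a knave.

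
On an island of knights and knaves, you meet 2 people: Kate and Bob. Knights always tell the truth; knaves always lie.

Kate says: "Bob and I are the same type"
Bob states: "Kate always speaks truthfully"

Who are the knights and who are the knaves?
Kate is a knight.
Bob is a knight.

Verification:
- Kate (knight) says "Bob and I are the same type" - this is TRUE because Kate is a knight and Bob is a knight.
- Bob (knight) says "Kate always speaks truthfully" - this is TRUE because Kate is a knight.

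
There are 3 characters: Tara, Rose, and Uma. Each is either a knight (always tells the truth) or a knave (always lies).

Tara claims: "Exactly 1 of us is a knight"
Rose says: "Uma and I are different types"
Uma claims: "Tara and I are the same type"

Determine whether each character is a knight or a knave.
Tara is a knight.
Rose is a knave.
Uma is a knave.

Verification:
- Tara (knight) says "Exactly 1 of us is a knight" - this is TRUE because there are 1 knights.
- Rose (knave) says "Uma and I are different types" - this is FALSE (a lie) because Rose is a knave and Uma is a knave.
- Uma (knave) says "Tara and I are the same type" - this is FALSE (a lie) because Uma is a knave and Tara is a knight.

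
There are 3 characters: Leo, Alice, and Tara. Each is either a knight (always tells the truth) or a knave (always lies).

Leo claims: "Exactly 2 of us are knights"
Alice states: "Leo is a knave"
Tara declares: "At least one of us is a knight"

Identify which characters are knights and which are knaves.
Leo is a knight.
Alice is a knave.
Tara is a knight.

Verification:
- Leo (knight) says "Exactly 2 of us are knights" - this is TRUE because there are 2 knights.
- Alice (knave) says "Leo is a knave" - this is FALSE (a lie) because Leo is a knight.
- Tara (knight) says "At least one of us is a knight" - this is TRUE because Leo and Tara are knights.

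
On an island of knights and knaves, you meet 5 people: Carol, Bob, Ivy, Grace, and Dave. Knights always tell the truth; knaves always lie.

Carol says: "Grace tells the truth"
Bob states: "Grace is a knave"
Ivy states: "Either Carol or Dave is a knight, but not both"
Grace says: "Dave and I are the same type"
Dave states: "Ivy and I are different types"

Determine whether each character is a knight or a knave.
Carol is a knight.
Bob is a knave.
Ivy is a knave.
Grace is a knight.
Dave is a knight.

Verification:
- Carol (knight) says "Grace tells the truth" - this is TRUE because Grace is a knight.
- Bob (knave) says "Grace is a knave" - this is FALSE (a lie) because Grace is a knight.
- Ivy (knave) says "Either Carol or Dave is a knight, but not both" - this is FALSE (a lie) because Carol is a knight and Dave is a knight.
- Grace (knight) says "Dave and I are the same type" - this is TRUE because Grace is a knight and Dave is a knight.
- Dave (knight) says "Ivy and I are different types" - this is TRUE because Dave is a knight and Ivy is a knave.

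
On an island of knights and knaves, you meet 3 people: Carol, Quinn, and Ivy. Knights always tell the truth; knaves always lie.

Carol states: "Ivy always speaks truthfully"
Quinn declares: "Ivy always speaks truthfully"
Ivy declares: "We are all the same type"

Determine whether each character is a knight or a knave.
Carol is a knight.
Quinn is a knight.
Ivy is a knight.

Verification:
- Carol (knight) says "Ivy always speaks truthfully" - this is TRUE because Ivy is a knight.
- Quinn (knight) says "Ivy always speaks truthfully" - this is TRUE because Ivy is a knight.
- Ivy (knight) says "We are all the same type" - this is TRUE because Carol, Quinn, and Ivy are knights.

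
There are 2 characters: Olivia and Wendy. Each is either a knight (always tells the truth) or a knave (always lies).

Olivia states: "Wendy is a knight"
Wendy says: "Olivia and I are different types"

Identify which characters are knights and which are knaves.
Olivia is a knave.
Wendy is a knave.

Verification:
- Olivia (knave) says "Wendy is a knight" - this is FALSE (a lie) because Wendy is a knave.
- Wendy (knave) says "Olivia and I are different types" - this is FALSE (a lie) because Wendy is a knave and Olivia is a knave.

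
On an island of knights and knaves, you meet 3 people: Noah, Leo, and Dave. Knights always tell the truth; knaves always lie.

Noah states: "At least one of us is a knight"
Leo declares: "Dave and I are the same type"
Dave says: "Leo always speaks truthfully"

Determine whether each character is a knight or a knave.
Noah is a knight.
Leo is a knight.
Dave is a knight.

Verification:
- Noah (knight) says "At least one of us is a knight" - this is TRUE because Noah, Leo, and Dave are knights.
- Leo (knight) says "Dave and I are the same type" - this is TRUE because Leo is a knight and Dave is a knight.
- Dave (knight) says "Leo always speaks truthfully" - this is TRUE because Leo is a knight.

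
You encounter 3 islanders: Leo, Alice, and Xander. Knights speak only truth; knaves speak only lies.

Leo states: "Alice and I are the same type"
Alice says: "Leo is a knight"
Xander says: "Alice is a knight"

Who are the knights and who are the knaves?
Leo is a knight.
Alice is a knight.
Xander is a knight.

Verification:
- Leo (knight) says "Alice and I are the same type" - this is TRUE because Leo is a knight and Alice is a knight.
- Alice (knight) says "Leo is a knight" - this is TRUE because Leo is a knight.
- Xander (knight) says "Alice is a knight" - this is TRUE because Alice is a knight.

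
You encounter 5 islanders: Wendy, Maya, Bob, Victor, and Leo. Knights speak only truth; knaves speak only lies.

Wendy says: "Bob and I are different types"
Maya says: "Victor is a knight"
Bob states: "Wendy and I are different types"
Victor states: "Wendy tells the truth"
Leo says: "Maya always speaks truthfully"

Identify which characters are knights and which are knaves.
Wendy is a knave.
Maya is a knave.
Bob is a knave.
Victor is a knave.
Leo is a knave.

Verification:
- Wendy (knave) says "Bob and I are different types" - this is FALSE (a lie) because Wendy is a knave and Bob is a knave.
- Maya (knave) says "Victor is a knight" - this is FALSE (a lie) because Victor is a knave.
- Bob (knave) says "Wendy and I are different types" - this is FALSE (a lie) because Bob is a knave and Wendy is a knave.
- Victor (knave) says "Wendy tells the truth" - this is FALSE (a lie) because Wendy is a knave.
- Leo (knave) says "Maya always speaks truthfully" - this is FALSE (a lie) because Maya is a knave.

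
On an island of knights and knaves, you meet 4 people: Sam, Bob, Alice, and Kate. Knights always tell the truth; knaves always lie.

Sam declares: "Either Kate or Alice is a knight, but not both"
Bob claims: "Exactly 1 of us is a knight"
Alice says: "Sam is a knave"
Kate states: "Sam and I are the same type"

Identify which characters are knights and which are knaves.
Sam is a knight.
Bob is a knave.
Alice is a knave.
Kate is a knight.

Verification:
- Sam (knight) says "Either Kate or Alice is a knight, but not both" - this is TRUE because Kate is a knight and Alice is a knave.
- Bob (knave) says "Exactly 1 of us is a knight" - this is FALSE (a lie) because there are 2 knights.
- Alice (knave) says "Sam is a knave" - this is FALSE (a lie) because Sam is a knight.
- Kate (knight) says "Sam and I are the same type" - this is TRUE because Kate is a knight and Sam is a knight.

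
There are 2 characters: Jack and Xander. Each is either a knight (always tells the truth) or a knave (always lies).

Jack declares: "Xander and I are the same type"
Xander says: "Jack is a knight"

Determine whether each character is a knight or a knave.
Jack is a knight.
Xander is a knight.

Verification:
- Jack (knight) says "Xander and I are the same type" - this is TRUE because Jack is a knight and Xander is a knight.
- Xander (knight) says "Jack is a knight" - this is TRUE because Jack is a knight.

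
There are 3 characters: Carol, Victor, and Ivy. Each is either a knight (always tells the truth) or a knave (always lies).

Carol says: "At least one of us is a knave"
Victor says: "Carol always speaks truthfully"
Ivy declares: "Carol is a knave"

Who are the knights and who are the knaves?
Carol is a knight.
Victor is a knight.
Ivy is a knave.

Verification:
- Carol (knight) says "At least one of us is a knave" - this is TRUE because Ivy is a knave.
- Victor (knight) says "Carol always speaks truthfully" - this is TRUE because Carol is a knight.
- Ivy (knave) says "Carol is a knave" - this is FALSE (a lie) because Carol is a knight.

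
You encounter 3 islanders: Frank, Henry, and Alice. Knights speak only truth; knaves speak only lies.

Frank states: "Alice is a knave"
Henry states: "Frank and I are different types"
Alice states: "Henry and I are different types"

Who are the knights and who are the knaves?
Frank is a knave.
Henry is a knave.
Alice is a knight.

Verification:
- Frank (knave) says "Alice is a knave" - this is FALSE (a lie) because Alice is a knight.
- Henry (knave) says "Frank and I are different types" - this is FALSE (a lie) because Henry is a knave and Frank is a knave.
- Alice (knight) says "Henry and I are different types" - this is TRUE because Alice is a knight and Henry is a knave.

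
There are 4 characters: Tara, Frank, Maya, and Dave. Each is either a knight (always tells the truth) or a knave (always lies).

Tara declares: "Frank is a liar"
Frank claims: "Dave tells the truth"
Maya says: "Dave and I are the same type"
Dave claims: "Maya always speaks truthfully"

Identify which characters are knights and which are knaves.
Tara is a knave.
Frank is a knight.
Maya is a knight.
Dave is a knight.

Verification:
- Tara (knave) says "Frank is a liar" - this is FALSE (a lie) because Frank is a knight.
- Frank (knight) says "Dave tells the truth" - this is TRUE because Dave is a knight.
- Maya (knight) says "Dave and I are the same type" - this is TRUE because Maya is a knight and Dave is a knight.
- Dave (knight) says "Maya always speaks truthfully" - this is TRUE because Maya is a knight.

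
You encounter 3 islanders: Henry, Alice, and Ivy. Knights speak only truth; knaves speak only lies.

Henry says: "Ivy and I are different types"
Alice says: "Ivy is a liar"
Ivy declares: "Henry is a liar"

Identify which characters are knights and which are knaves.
Henry is a knight.
Alice is a knight.
Ivy is a knave.

Verification:
- Henry (knight) says "Ivy and I are different types" - this is TRUE because Henry is a knight and Ivy is a knave.
- Alice (knight) says "Ivy is a liar" - this is TRUE because Ivy is a knave.
- Ivy (knave) says "Henry is a liar" - this is FALSE (a lie) because Henry is a knight.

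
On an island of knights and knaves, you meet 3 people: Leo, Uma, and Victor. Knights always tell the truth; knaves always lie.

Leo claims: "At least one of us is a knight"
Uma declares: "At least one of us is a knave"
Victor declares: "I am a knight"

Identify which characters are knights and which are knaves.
Leo is a knight.
Uma is a knight.
Victor is a knave.

Verification:
- Leo (knight) says "At least one of us is a knight" - this is TRUE because Leo and Uma are knights.
- Uma (knight) says "At least one of us is a knave" - this is TRUE because Victor is a knave.
- Victor (knave) says "I am a knight" - this is FALSE (a lie) because Victor is a knave.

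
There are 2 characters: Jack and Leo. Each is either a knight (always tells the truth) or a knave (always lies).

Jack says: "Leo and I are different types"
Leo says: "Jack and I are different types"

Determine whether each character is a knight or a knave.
Jack is a knave.
Leo is a knave.

Verification:
- Jack (knave) says "Leo and I are different types" - this is FALSE (a lie) because Jack is a knave and Leo is a knave.
- Leo (knave) says "Jack and I are different types" - this is FALSE (a lie) because Leo is a knave and Jack is a knave.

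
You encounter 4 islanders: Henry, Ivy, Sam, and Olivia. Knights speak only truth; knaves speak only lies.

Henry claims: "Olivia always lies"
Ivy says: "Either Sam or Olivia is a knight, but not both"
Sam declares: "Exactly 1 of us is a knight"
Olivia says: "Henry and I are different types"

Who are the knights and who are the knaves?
Henry is a knave.
Ivy is a knight.
Sam is a knave.
Olivia is a knight.

Verification:
- Henry (knave) says "Olivia always lies" - this is FALSE (a lie) because Olivia is a knight.
- Ivy (knight) says "Either Sam or Olivia is a knight, but not both" - this is TRUE because Sam is a knave and Olivia is a knight.
- Sam (knave) says "Exactly 1 of us is a knight" - this is FALSE (a lie) because there are 2 knights.
- Olivia (knight) says "Henry and I are different types" - this is TRUE because Olivia is a knight and Henry is a knave.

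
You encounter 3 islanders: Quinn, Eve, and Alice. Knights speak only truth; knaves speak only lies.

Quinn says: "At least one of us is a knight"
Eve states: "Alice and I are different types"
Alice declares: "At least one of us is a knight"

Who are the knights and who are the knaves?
Quinn is a knave.
Eve is a knave.
Alice is a knave.

Verification:
- Quinn (knave) says "At least one of us is a knight" - this is FALSE (a lie) because no one is a knight.
- Eve (knave) says "Alice and I are different types" - this is FALSE (a lie) because Eve is a knave and Alice is a knave.
- Alice (knave) says "At least one of us is a knight" - this is FALSE (a lie) because no one is a knight.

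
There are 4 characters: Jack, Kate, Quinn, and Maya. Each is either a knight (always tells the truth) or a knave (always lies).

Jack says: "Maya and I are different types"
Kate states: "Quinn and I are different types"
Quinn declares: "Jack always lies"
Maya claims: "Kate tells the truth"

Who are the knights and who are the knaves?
Jack is a knight.
Kate is a knave.
Quinn is a knave.
Maya is a knave.

Verification:
- Jack (knight) says "Maya and I are different types" - this is TRUE because Jack is a knight and Maya is a knave.
- Kate (knave) says "Quinn and I are different types" - this is FALSE (a lie) because Kate is a knave and Quinn is a knave.
- Quinn (knave) says "Jack always lies" - this is FALSE (a lie) because Jack is a knight.
- Maya (knave) says "Kate tells the truth" - this is FALSE (a lie) because Kate is a knave.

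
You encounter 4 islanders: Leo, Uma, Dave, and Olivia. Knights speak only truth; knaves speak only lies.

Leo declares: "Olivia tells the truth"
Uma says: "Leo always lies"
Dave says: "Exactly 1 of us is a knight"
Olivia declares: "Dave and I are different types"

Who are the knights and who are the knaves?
Leo is a knight.
Uma is a knave.
Dave is a knave.
Olivia is a knight.

Verification:
- Leo (knight) says "Olivia tells the truth" - this is TRUE because Olivia is a knight.
- Uma (knave) says "Leo always lies" - this is FALSE (a lie) because Leo is a knight.
- Dave (knave) says "Exactly 1 of us is a knight" - this is FALSE (a lie) because there are 2 knights.
- Olivia (knight) says "Dave and I are different types" - this is TRUE because Olivia is a knight and Dave is a knave.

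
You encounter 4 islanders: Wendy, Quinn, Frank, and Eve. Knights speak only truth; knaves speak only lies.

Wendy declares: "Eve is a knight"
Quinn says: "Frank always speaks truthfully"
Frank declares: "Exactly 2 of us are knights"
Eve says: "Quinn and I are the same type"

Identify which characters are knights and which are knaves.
Wendy is a knave.
Quinn is a knight.
Frank is a knight.
Eve is a knave.

Verification:
- Wendy (knave) says "Eve is a knight" - this is FALSE (a lie) because Eve is a knave.
- Quinn (knight) says "Frank always speaks truthfully" - this is TRUE because Frank is a knight.
- Frank (knight) says "Exactly 2 of us are knights" - this is TRUE because there are 2 knights.
- Eve (knave) says "Quinn and I are the same type" - this is FALSE (a lie) because Eve is a knave and Quinn is a knight.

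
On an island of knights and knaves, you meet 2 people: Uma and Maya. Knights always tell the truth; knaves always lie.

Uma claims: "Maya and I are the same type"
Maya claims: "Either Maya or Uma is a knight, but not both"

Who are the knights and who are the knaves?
Uma is a knave.
Maya is a knight.

Verification:
- Uma (knave) says "Maya and I are the same type" - this is FALSE (a lie) because Uma is a knave and Maya is a knight.
- Maya (knight) says "Either Maya or Uma is a knight, but not both" - this is TRUE because Maya is a knight and Uma is a knave.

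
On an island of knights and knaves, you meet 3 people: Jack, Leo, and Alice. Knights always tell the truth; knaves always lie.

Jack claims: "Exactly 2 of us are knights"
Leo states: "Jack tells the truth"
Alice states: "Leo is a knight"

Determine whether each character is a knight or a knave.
Jack is a knave.
Leo is a knave.
Alice is a knave.

Verification:
- Jack (knave) says "Exactly 2 of us are knights" - this is FALSE (a lie) because there are 0 knights.
- Leo (knave) says "Jack tells the truth" - this is FALSE (a lie) because Jack is a knave.
- Alice (knave) says "Leo is a knight" - this is FALSE (a lie) because Leo is a knave.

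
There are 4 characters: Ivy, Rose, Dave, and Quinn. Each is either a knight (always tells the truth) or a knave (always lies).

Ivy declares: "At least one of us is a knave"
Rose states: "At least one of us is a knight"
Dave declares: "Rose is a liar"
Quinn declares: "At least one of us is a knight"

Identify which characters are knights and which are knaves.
Ivy is a knight.
Rose is a knight.
Dave is a knave.
Quinn is a knight.

Verification:
- Ivy (knight) says "At least one of us is a knave" - this is TRUE because Dave is a knave.
- Rose (knight) says "At least one of us is a knight" - this is TRUE because Ivy, Rose, and Quinn are knights.
- Dave (knave) says "Rose is a liar" - this is FALSE (a lie) because Rose is a knight.
- Quinn (knight) says "At least one of us is a knight" - this is TRUE because Ivy, Rose, and Quinn are knights.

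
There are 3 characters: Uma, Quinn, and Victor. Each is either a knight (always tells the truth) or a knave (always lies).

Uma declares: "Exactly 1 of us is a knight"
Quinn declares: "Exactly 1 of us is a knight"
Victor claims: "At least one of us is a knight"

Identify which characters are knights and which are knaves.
Uma is a knave.
Quinn is a knave.
Victor is a knave.

Verification:
- Uma (knave) says "Exactly 1 of us is a knight" - this is FALSE (a lie) because there are 0 knights.
- Quinn (knave) says "Exactly 1 of us is a knight" - this is FALSE (a lie) because there are 0 knights.
- Victor (knave) says "At least one of us is a knight" - this is FALSE (a lie) because no one is a knight.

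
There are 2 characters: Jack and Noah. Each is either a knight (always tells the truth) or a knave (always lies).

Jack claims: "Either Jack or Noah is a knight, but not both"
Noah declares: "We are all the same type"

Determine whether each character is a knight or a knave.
Jack is a knight.
Noah is a knave.

Verification:
- Jack (knight) says "Either Jack or Noah is a knight, but not both" - this is TRUE because Jack is a knight and Noah is a knave.
- Noah (knave) says "We are all the same type" - this is FALSE (a lie) because Jack is a knight and Noah is a knave.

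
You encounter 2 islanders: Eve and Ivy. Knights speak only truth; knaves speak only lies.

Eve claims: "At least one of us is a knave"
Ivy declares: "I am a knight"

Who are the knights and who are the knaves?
Eve is a knight.
Ivy is a knave.

Verification:
- Eve (knight) says "At least one of us is a knave" - this is TRUE because Ivy is a knave.
- Ivy (knave) says "I am a knight" - this is FALSE (a lie) because Ivy is a knave.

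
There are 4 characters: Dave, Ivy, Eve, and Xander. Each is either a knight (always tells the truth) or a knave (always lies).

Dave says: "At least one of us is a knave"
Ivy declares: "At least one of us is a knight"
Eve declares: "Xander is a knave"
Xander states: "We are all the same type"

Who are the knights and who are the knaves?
Dave is a knight.
Ivy is a knight.
Eve is a knight.
Xander is a knave.

Verification:
- Dave (knight) says "At least one of us is a knave" - this is TRUE because Xander is a knave.
- Ivy (knight) says "At least one of us is a knight" - this is TRUE because Dave, Ivy, and Eve are knights.
- Eve (knight) says "Xander is a knave" - this is TRUE because Xander is a knave.
- Xander (knave) says "We are all the same type" - this is FALSE (a lie) because Dave, Ivy, and Eve are knights and Xander is a knave.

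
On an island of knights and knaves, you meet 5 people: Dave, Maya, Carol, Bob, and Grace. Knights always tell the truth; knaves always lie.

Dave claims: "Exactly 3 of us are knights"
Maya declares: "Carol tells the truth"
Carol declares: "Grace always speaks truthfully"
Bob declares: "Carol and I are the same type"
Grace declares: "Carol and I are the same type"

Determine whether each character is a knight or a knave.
Dave is a knave.
Maya is a knight.
Carol is a knight.
Bob is a knight.
Grace is a knight.

Verification:
- Dave (knave) says "Exactly 3 of us are knights" - this is FALSE (a lie) because there are 4 knights.
- Maya (knight) says "Carol tells the truth" - this is TRUE because Carol is a knight.
- Carol (knight) says "Grace always speaks truthfully" - this is TRUE because Grace is a knight.
- Bob (knight) says "Carol and I are the same type" - this is TRUE because Bob is a knight and Carol is a knight.
- Grace (knight) says "Carol and I are the same type" - this is TRUE because Grace is a knight and Carol is a knight.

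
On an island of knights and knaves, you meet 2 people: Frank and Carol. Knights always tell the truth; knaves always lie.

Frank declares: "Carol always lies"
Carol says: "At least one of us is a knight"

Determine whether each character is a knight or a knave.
Frank is a knave.
Carol is a knight.

Verification:
- Frank (knave) says "Carol always lies" - this is FALSE (a lie) because Carol is a knight.
- Carol (knight) says "At least one of us is a knight" - this is TRUE because Carol is a knight.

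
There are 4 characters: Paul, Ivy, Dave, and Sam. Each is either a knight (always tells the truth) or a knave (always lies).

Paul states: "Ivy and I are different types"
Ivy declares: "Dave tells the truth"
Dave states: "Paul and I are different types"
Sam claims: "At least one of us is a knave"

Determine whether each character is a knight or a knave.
Paul is a knave.
Ivy is a knave.
Dave is a knave.
Sam is a knight.

Verification:
- Paul (knave) says "Ivy and I are different types" - this is FALSE (a lie) because Paul is a knave and Ivy is a knave.
- Ivy (knave) says "Dave tells the truth" - this is FALSE (a lie) because Dave is a knave.
- Dave (knave) says "Paul and I are different types" - this is FALSE (a lie) because Dave is a knave and Paul is a knave.
- Sam (knight) says "At least one of us is a knave" - this is TRUE because Paul, Ivy, and Dave are knaves.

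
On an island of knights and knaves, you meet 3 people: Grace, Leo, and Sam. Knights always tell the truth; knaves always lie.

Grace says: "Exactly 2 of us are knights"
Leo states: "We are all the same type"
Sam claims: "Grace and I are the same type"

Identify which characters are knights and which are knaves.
Grace is a knight.
Leo is a knave.
Sam is a knight.

Verification:
- Grace (knight) says "Exactly 2 of us are knights" - this is TRUE because there are 2 knights.
- Leo (knave) says "We are all the same type" - this is FALSE (a lie) because Grace and Sam are knights and Leo is a knave.
- Sam (knight) says "Grace and I are the same type" - this is TRUE because Sam is a knight and Grace is a knight.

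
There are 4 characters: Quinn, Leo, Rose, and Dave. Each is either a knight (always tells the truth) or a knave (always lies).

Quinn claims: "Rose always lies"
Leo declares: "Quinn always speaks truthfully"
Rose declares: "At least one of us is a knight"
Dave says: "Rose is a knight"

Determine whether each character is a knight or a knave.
Quinn is a knave.
Leo is a knave.
Rose is a knight.
Dave is a knight.

Verification:
- Quinn (knave) says "Rose always lies" - this is FALSE (a lie) because Rose is a knight.
- Leo (knave) says "Quinn always speaks truthfully" - this is FALSE (a lie) because Quinn is a knave.
- Rose (knight) says "At least one of us is a knight" - this is TRUE because Rose and Dave are knights.
- Dave (knight) says "Rose is a knight" - this is TRUE because Rose is a knight.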